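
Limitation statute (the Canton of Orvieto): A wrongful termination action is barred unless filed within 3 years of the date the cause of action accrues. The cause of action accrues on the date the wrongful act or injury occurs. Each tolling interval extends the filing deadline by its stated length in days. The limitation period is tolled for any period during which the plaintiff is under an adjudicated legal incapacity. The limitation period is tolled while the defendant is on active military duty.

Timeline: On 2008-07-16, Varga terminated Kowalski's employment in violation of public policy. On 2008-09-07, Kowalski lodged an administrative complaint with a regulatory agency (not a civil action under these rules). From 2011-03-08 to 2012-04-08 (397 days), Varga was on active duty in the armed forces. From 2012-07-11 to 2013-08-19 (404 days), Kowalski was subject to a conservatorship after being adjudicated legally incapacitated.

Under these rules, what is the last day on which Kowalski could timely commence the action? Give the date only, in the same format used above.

2013-09-24

The claim accrued on 2008-07-16, when the wrongful act occurred.
Adding the 3 years base period to 2008-07-16 gives a deadline of 2011-07-16, before any tolling.
The period was tolled for 397 days by the defendant's active military service (2011-03-08 to 2012-04-08), pushing the deadline to 2012-08-16.
Because the plaintiff's legal incapacity ran from 2012-07-11 to 2013-08-19, the deadline is extended by 404 days to 2013-09-24.
Nothing else in the chronology tolls or restarts the period.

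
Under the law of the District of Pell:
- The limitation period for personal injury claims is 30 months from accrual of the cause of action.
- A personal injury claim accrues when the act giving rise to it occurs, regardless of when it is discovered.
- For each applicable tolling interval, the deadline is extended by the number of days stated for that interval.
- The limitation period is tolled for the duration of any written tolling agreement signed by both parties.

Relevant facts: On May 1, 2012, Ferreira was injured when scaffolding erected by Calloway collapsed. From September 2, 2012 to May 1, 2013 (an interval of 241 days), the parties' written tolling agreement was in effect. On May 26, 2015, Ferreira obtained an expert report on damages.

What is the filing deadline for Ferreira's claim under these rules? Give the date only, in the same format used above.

The cause of action accrued on May 1, 2012, the date of the act.
Adding the 30 months base period to May 1, 2012 gives a deadline of November 1, 2014, before any tolling.
The written tolling agreement from September 2, 2012 to May 1, 2013 tolled the period for 241 days, extending the deadline to June 30, 2015.
The other events in the timeline have no effect on the limitation period under the stated rules.

June 30, 2015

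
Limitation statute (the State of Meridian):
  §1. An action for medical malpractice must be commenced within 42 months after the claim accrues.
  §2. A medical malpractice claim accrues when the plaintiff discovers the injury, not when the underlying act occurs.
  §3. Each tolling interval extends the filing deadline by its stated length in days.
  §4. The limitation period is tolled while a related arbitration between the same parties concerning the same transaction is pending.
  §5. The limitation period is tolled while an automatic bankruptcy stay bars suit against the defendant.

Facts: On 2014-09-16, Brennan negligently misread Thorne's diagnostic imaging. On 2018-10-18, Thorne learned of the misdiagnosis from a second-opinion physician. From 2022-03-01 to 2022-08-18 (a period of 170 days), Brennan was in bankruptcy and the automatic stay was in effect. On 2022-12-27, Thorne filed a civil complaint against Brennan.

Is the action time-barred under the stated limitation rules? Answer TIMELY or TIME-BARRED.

Accrual is tied to discovery, so the period began on 2018-10-18 rather than on 2014-09-16 when the act occurred.
Adding the 42 months base period to 2018-10-18 gives a deadline of 2022-04-18, before any tolling.
Because the automatic bankruptcy stay ran from 2022-03-01 to 2022-08-18, the deadline is extended by 170 days to 2022-10-05.
Thorne filed on 2022-12-27, after the 2022-10-05 deadline, so the action is time-barred.

TIME-BARRED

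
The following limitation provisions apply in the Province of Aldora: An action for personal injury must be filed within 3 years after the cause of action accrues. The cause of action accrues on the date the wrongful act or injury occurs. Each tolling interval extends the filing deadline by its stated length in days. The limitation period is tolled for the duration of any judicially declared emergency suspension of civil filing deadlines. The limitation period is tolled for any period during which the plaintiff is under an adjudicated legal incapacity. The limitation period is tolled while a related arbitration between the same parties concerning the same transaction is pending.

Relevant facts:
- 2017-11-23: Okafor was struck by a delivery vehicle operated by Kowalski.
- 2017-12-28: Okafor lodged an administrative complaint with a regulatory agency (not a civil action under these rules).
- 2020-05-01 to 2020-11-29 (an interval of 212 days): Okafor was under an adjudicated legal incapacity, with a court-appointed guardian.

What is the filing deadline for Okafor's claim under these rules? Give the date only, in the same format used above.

2021-06-23

The claim accrued on 2017-11-23, when the wrongful act occurred.
The untolled deadline — 3 years after 2017-11-23 — is 2020-11-23.
The period was tolled for 212 days by the plaintiff's legal incapacity (2020-05-01 to 2020-11-29), pushing the deadline to 2021-06-23.
The other events in the timeline have no effect on the limitation period under the stated rules.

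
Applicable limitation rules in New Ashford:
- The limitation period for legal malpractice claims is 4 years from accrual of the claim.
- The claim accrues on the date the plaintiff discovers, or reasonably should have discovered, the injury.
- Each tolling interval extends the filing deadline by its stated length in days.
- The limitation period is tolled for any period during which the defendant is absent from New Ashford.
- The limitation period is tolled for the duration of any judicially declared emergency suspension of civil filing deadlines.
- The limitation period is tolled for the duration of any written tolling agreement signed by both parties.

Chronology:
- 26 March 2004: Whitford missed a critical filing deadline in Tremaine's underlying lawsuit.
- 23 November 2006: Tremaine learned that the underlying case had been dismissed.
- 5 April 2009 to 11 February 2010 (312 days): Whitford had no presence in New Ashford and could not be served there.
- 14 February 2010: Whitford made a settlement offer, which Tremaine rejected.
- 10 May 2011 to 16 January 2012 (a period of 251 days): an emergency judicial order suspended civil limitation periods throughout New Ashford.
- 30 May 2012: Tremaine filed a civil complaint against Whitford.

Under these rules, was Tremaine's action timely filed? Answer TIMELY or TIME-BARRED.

TIMELY

Accrual is tied to discovery, so the period began on 23 November 2006 rather than on 26 March 2004 when the act occurred.
4 years from 23 November 2006 is 23 November 2010.
The period was tolled for 312 days by the defendant's absence from the jurisdiction (5 April 2009 to 11 February 2010), pushing the deadline to 1 October 2011.
The period was tolled for 251 days by the emergency suspension of filing deadlines (10 May 2011 to 16 January 2012), pushing the deadline to 8 June 2012.
None of the other events listed affects the running of the period under the stated rules.
The 30 May 2012 filing precedes the 8 June 2012 deadline; the claim is timely.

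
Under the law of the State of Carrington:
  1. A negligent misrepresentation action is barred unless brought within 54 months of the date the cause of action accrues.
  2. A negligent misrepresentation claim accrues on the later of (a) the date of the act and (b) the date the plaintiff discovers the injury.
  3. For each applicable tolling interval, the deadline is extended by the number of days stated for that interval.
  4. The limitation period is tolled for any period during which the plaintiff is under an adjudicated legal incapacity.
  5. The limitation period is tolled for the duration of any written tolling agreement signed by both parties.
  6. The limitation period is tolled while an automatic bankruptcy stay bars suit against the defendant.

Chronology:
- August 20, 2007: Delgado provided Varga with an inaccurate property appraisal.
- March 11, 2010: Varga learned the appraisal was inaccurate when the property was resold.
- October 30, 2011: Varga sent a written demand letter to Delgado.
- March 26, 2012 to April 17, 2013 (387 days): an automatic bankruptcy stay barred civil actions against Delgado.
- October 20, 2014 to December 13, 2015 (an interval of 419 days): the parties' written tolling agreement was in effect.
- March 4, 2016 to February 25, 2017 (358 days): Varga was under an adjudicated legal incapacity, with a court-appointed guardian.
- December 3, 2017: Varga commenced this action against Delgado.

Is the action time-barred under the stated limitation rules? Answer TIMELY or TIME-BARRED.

TIME-BARRED

Because discovery on March 11, 2010 post-dates the August 20, 2007 act, accrual under the later-of rule falls on March 11, 2010.
54 months from March 11, 2010 is September 11, 2014.
The automatic bankruptcy stay from March 26, 2012 to April 17, 2013 tolled the period for 387 days, extending the deadline to October 3, 2015.
Because the written tolling agreement ran from October 20, 2014 to December 13, 2015, the deadline is extended by 419 days to November 25, 2016.
Because the plaintiff's legal incapacity ran from March 4, 2016 to February 25, 2017, the deadline is extended by 358 days to November 18, 2017.
Nothing else in the chronology tolls or restarts the period.
Filing on December 3, 2017 missed the November 18, 2017 deadline — the action is time-barred.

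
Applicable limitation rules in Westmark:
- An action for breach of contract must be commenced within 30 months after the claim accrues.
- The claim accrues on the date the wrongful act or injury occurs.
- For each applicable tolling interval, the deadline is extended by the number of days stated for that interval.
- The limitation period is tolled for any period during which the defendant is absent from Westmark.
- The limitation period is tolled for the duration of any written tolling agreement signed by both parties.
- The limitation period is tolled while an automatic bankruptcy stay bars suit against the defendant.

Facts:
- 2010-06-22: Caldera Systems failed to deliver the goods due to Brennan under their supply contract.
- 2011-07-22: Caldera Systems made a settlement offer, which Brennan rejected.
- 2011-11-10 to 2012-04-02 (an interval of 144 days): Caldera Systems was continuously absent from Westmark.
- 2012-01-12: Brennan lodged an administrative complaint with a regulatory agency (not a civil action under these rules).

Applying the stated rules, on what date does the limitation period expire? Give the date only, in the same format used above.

The claim accrued on 2010-06-22, the date of the act.
Adding the 30 months base period to 2010-06-22 gives a deadline of 2012-12-22, before any tolling.
The defendant's absence from the jurisdiction from 2011-11-10 to 2012-04-02 tolled the period for 144 days, extending the deadline to 2013-05-15.
The other events in the timeline have no effect on the limitation period under the stated rules.

2013-05-15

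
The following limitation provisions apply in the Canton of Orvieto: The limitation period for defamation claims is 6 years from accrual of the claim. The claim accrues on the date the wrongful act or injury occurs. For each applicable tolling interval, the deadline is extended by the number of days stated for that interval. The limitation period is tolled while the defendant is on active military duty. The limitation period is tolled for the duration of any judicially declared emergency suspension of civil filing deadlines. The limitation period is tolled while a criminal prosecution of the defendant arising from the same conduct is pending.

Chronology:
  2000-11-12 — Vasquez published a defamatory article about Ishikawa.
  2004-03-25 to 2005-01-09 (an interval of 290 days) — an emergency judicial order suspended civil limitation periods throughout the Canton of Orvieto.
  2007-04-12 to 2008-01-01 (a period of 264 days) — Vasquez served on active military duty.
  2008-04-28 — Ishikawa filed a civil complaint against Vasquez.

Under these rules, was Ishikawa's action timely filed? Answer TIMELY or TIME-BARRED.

TIMELY

The claim accrued on 2000-11-12, when the wrongful act occurred.
6 years from 2000-11-12 is 2006-11-12.
Because the emergency suspension of filing deadlines ran from 2004-03-25 to 2005-01-09, the deadline is extended by 290 days to 2007-08-29.
The defendant's active military service from 2007-04-12 to 2008-01-01 tolled the period for 264 days, extending the deadline to 2008-05-19.
Ishikawa filed on 2008-04-28, before the 2008-05-19 deadline, so the action is timely.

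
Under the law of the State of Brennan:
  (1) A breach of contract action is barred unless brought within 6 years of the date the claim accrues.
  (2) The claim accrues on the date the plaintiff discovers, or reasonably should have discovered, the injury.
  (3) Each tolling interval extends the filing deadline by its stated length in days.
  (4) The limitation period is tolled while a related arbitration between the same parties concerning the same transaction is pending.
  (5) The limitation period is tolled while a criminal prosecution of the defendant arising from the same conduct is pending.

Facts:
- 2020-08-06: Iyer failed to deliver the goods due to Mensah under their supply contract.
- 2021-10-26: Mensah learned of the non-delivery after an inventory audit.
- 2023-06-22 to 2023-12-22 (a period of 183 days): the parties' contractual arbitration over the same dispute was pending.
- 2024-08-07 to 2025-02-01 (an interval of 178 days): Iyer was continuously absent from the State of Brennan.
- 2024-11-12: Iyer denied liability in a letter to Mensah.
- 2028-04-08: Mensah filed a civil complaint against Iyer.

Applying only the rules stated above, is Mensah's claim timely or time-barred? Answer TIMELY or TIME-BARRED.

Accrual is tied to discovery, so the period began on 2021-10-26 rather than on 2020-08-06 when the act occurred.
Adding the 6 years base period to 2021-10-26 gives a deadline of 2027-10-26, before any tolling.
The period was tolled for 183 days by the pending related arbitration (2023-06-22 to 2023-12-22), pushing the deadline to 2028-04-26.
The defendant's absence from the jurisdiction from 2024-08-07 to 2025-02-01 does not toll the period, because no stated rule makes the defendant's absence a tolling event.
Nothing else in the chronology tolls or restarts the period.
Filing on 2028-04-08 beat the 2028-04-26 deadline — the action is timely.

TIMELY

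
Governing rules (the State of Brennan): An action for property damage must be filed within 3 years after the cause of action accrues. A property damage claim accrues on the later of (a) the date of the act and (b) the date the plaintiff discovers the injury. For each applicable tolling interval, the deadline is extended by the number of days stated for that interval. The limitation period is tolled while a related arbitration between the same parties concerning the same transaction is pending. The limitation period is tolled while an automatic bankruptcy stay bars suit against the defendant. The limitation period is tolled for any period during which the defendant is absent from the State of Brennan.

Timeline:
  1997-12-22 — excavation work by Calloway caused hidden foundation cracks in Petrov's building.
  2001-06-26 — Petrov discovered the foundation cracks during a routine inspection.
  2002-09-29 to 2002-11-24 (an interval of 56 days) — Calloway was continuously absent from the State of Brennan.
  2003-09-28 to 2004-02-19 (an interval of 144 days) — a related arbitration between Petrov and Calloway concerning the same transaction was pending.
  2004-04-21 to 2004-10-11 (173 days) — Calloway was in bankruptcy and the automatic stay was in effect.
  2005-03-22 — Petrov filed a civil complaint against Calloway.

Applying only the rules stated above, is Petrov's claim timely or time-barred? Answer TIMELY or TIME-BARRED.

The claim accrued on 2001-06-26 — the later of the 1997-12-22 act and the 2001-06-26 discovery.
Adding the 3 years base period to 2001-06-26 gives a deadline of 2004-06-26, before any tolling.
Because the defendant's absence from the jurisdiction ran from 2002-09-29 to 2002-11-24, the deadline is extended by 56 days to 2004-08-21.
Because the pending related arbitration ran from 2003-09-28 to 2004-02-19, the deadline is extended by 144 days to 2005-01-12.
The automatic bankruptcy stay from 2004-04-21 to 2004-10-11 tolled the period for 173 days, extending the deadline to 2005-07-04.
Petrov filed on 2005-03-22, before the 2005-07-04 deadline, so the action is timely.

TIMELY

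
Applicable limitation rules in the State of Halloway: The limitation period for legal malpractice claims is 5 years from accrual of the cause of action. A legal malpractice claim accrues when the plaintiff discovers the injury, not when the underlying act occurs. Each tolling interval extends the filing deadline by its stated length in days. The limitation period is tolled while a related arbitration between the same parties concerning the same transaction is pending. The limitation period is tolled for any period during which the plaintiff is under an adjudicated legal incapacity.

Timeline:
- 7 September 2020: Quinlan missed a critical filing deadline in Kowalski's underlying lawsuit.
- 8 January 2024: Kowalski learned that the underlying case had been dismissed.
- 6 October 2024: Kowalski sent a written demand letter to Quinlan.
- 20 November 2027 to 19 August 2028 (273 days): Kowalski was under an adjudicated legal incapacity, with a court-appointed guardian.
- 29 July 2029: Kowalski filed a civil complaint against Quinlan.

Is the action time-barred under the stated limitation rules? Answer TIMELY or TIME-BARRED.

TIMELY

Under the discovery rule, the claim accrued on 8 January 2024, when Kowalski discovered the injury — not on the 7 September 2020 date of the underlying act.
The untolled deadline — 5 years after 8 January 2024 — is 8 January 2029.
Because the plaintiff's legal incapacity ran from 20 November 2027 to 19 August 2028, the deadline is extended by 273 days to 8 October 2029.
The other events in the timeline have no effect on the limitation period under the stated rules.
Filing on 29 July 2029 beat the 8 October 2029 deadline — the action is timely.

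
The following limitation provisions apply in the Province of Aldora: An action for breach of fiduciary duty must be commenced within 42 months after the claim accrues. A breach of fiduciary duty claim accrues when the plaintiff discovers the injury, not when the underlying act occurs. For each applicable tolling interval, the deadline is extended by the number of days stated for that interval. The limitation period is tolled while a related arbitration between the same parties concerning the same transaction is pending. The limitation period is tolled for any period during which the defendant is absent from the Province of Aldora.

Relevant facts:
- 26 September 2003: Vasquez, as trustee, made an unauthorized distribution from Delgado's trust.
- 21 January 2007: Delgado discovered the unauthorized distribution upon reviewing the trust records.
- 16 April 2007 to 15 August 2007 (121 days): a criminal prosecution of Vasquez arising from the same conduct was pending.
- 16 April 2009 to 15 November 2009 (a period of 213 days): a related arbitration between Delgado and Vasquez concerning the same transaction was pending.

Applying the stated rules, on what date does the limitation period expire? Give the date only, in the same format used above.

Accrual is tied to discovery, so the period began on 21 January 2007 rather than on 26 September 2003 when the act occurred.
The untolled deadline — 42 months after 21 January 2007 — is 21 July 2010.
The pending related arbitration from 16 April 2009 to 15 November 2009 tolled the period for 213 days, extending the deadline to 19 February 2011.
No stated provision tolls the period for a criminal prosecution, so the interval from 16 April 2007 to 15 August 2007 has no effect on the deadline.

19 February 2011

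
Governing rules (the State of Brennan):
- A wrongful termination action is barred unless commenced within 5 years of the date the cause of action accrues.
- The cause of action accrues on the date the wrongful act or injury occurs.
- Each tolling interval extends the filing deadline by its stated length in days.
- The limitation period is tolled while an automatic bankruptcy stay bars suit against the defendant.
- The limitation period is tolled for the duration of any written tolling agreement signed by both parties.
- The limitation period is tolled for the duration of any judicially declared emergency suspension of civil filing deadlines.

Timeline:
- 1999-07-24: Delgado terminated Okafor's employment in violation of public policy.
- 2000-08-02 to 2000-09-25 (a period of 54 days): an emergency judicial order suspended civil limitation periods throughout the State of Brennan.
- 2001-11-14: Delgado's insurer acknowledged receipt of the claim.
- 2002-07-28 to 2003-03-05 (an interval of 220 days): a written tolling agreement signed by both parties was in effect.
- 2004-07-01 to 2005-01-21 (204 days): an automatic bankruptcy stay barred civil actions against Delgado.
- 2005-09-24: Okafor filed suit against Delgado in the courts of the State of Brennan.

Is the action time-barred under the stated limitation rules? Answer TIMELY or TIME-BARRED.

The cause of action accrued on 1999-07-24, the date of the act.
The untolled deadline — 5 years after 1999-07-24 — is 2004-07-24.
The period was tolled for 54 days by the emergency suspension of filing deadlines (2000-08-02 to 2000-09-25), pushing the deadline to 2004-09-16.
The period was tolled for 220 days by the written tolling agreement (2002-07-28 to 2003-03-05), pushing the deadline to 2005-04-24.
The automatic bankruptcy stay from 2004-07-01 to 2005-01-21 tolled the period for 204 days, extending the deadline to 2005-11-14.
None of the other events listed affects the running of the period under the stated rules.
Okafor filed on 2005-09-24, before the 2005-11-14 deadline, so the action is timely.

TIMELY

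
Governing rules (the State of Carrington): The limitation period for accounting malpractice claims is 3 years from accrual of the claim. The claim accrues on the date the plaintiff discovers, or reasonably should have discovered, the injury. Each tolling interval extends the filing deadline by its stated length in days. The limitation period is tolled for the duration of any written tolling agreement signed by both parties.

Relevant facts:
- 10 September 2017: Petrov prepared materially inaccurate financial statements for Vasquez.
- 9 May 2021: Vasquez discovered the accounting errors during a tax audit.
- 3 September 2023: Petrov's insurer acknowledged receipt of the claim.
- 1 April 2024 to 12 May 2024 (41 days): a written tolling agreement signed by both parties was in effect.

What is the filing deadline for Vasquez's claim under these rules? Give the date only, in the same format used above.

Accrual is tied to discovery, so the period began on 9 May 2021 rather than on 10 September 2017 when the act occurred.
3 years from 9 May 2021 is 9 May 2024.
The written tolling agreement from 1 April 2024 to 12 May 2024 tolled the period for 41 days, extending the deadline to 19 June 2024.
Nothing else in the chronology tolls or restarts the period.

19 June 2024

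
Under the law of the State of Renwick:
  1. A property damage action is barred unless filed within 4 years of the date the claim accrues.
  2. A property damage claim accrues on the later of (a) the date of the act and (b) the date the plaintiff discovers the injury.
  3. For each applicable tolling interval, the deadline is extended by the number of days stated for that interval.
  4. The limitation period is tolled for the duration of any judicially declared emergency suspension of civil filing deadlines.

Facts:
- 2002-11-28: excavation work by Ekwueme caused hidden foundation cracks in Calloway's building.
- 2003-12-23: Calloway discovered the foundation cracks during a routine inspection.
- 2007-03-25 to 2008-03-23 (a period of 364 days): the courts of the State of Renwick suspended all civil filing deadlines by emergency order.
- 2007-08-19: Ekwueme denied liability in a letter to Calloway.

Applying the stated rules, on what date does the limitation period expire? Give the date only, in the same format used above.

2008-12-21

Taking the later of the act (2002-11-28) and discovery (2003-12-23), the claim accrued on 2003-12-23.
Adding the 4 years base period to 2003-12-23 gives a deadline of 2007-12-23, before any tolling.
Because the emergency suspension of filing deadlines ran from 2007-03-25 to 2008-03-23, the deadline is extended by 364 days to 2008-12-21.
The other events in the timeline have no effect on the limitation period under the stated rules.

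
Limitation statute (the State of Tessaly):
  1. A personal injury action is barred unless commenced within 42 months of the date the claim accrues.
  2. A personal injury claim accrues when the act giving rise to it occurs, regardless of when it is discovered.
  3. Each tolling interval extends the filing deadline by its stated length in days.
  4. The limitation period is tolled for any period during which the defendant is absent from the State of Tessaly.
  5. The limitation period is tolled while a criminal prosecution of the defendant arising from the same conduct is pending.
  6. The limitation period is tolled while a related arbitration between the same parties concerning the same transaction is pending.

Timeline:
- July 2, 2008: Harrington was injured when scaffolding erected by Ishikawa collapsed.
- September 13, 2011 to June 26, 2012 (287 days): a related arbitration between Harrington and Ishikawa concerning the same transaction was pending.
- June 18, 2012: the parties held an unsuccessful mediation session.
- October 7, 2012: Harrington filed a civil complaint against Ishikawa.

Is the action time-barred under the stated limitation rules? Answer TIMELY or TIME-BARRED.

TIMELY

The claim accrued on July 2, 2008, when the wrongful act occurred.
42 months from July 2, 2008 is January 2, 2012.
Because the pending related arbitration ran from September 13, 2011 to June 26, 2012, the deadline is extended by 287 days to October 15, 2012.
None of the other events listed affects the running of the period under the stated rules.
The October 7, 2012 filing precedes the October 15, 2012 deadline; the claim is timely.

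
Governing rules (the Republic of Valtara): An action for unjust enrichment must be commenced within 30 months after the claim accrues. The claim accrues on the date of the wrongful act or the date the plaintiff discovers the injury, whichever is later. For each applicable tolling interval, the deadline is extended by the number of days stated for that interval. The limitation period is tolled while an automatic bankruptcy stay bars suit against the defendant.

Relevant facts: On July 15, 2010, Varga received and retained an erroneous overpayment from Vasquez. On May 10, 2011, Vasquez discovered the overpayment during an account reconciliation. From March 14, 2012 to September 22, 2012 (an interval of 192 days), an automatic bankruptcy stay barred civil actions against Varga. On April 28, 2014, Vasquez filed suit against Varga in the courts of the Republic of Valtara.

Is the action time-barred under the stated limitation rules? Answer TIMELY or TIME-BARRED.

Because discovery on May 10, 2011 post-dates the July 15, 2010 act, accrual under the later-of rule falls on May 10, 2011.
30 months from May 10, 2011 is November 10, 2013.
Because the automatic bankruptcy stay ran from March 14, 2012 to September 22, 2012, the deadline is extended by 192 days to May 21, 2014.
Filing on April 28, 2014 beat the May 21, 2014 deadline — the action is timely.

TIMELY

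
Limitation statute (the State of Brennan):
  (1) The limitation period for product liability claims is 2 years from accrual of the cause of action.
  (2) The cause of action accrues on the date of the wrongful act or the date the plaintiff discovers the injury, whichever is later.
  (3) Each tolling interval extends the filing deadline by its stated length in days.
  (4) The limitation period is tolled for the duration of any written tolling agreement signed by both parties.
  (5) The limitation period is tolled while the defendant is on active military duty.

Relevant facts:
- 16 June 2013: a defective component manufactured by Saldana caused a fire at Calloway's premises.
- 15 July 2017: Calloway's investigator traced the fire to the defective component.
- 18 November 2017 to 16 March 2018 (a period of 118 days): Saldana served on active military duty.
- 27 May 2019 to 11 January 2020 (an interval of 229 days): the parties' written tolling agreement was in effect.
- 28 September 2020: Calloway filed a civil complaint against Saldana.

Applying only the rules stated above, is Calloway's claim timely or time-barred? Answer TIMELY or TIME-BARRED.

Taking the later of the act (16 June 2013) and discovery (15 July 2017), the claim accrued on 15 July 2017.
Adding the 2 years base period to 15 July 2017 gives a deadline of 15 July 2019, before any tolling.
Because the defendant's active military service ran from 18 November 2017 to 16 March 2018, the deadline is extended by 118 days to 10 November 2019.
The written tolling agreement from 27 May 2019 to 11 January 2020 tolled the period for 229 days, extending the deadline to 26 June 2020.
The 28 September 2020 filing falls after the 26 June 2020 deadline; the claim is time-barred.

TIME-BARRED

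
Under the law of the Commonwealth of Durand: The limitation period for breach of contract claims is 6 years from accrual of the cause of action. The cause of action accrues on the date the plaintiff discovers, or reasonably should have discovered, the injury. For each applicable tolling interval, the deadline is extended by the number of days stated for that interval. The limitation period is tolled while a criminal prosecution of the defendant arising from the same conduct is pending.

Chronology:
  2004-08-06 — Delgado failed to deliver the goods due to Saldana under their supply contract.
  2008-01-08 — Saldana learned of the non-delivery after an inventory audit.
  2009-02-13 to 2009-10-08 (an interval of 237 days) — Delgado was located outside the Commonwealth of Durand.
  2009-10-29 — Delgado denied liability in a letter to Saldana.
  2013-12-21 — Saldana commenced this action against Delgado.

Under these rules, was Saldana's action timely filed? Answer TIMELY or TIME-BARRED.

TIMELY

Accrual is tied to discovery, so the period began on 2008-01-08 rather than on 2004-08-06 when the act occurred.
Adding the 6 years base period to 2008-01-08 gives a deadline of 2014-01-08, before any tolling.
No stated provision tolls the period for the defendant's absence, so the interval from 2009-02-13 to 2009-10-08 has no effect on the deadline.
The other events in the timeline have no effect on the limitation period under the stated rules.
Saldana filed on 2013-12-21, before the 2014-01-08 deadline, so the action is timely.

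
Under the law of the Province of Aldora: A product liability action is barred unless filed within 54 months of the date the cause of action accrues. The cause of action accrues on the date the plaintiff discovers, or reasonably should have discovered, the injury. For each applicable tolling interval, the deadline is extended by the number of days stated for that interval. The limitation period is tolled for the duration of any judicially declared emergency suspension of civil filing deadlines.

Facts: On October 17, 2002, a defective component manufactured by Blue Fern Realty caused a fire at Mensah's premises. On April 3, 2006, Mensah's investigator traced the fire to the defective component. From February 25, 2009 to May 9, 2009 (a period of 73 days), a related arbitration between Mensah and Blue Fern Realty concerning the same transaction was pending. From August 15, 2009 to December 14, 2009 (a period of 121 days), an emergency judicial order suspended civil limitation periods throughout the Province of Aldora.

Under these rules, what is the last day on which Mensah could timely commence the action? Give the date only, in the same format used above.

Accrual is tied to discovery, so the period began on April 3, 2006 rather than on October 17, 2002 when the act occurred.
54 months from April 3, 2006 is October 3, 2010.
The emergency suspension of filing deadlines from August 15, 2009 to December 14, 2009 tolled the period for 121 days, extending the deadline to February 1, 2011.
The pending related arbitration from February 25, 2009 to May 9, 2009 does not toll the period, because no stated rule makes a pending arbitration a tolling event.

February 1, 2011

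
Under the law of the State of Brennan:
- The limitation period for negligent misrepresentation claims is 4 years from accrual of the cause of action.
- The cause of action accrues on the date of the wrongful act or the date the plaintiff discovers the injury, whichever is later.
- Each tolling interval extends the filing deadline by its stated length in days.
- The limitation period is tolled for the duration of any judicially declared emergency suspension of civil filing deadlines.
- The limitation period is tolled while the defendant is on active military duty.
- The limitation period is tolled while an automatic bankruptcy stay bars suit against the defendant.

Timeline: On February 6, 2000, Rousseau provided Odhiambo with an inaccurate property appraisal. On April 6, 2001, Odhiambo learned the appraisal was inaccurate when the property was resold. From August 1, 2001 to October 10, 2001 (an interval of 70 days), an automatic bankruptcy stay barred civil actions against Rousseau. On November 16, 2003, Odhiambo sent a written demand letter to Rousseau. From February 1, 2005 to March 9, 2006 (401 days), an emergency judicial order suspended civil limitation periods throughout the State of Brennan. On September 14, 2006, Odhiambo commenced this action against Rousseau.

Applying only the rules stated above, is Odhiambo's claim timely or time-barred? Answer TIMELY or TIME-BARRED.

TIME-BARRED

Because discovery on April 6, 2001 post-dates the February 6, 2000 act, accrual under the later-of rule falls on April 6, 2001.
The untolled deadline — 4 years after April 6, 2001 — is April 6, 2005.
Because the automatic bankruptcy stay ran from August 1, 2001 to October 10, 2001, the deadline is extended by 70 days to June 15, 2005.
Because the emergency suspension of filing deadlines ran from February 1, 2005 to March 9, 2006, the deadline is extended by 401 days to July 21, 2006.
The other events in the timeline have no effect on the limitation period under the stated rules.
The September 14, 2006 filing falls after the July 21, 2006 deadline; the claim is time-barred.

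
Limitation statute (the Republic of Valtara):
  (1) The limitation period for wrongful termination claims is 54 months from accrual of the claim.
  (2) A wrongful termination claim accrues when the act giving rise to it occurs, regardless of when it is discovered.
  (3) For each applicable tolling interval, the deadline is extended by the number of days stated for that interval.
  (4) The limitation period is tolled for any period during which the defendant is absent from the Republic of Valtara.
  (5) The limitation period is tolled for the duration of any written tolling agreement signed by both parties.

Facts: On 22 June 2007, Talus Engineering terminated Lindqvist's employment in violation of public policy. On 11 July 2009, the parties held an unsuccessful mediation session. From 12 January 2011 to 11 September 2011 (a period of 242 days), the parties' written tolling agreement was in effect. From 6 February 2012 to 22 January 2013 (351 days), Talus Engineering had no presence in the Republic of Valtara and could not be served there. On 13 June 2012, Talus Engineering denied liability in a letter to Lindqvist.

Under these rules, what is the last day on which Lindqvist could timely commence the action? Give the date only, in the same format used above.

The limitation period began to run on 22 June 2007.
54 months from 22 June 2007 is 22 December 2011.
The period was tolled for 242 days by the written tolling agreement (12 January 2011 to 11 September 2011), pushing the deadline to 20 August 2012.
The period was tolled for 351 days by the defendant's absence from the jurisdiction (6 February 2012 to 22 January 2013), pushing the deadline to 6 August 2013.
Nothing else in the chronology tolls or restarts the period.

6 August 2013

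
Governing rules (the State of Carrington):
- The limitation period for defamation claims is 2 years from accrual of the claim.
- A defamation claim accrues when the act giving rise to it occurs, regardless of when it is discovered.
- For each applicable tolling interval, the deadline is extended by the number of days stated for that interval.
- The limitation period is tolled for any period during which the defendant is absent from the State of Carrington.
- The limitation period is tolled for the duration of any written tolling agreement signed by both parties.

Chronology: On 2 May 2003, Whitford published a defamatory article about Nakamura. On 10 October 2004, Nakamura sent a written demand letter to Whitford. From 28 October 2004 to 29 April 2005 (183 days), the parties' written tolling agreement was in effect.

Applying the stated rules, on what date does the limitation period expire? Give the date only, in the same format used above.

1 November 2005

The limitation period began to run on 2 May 2003.
The untolled deadline — 2 years after 2 May 2003 — is 2 May 2005.
The written tolling agreement from 28 October 2004 to 29 April 2005 tolled the period for 183 days, extending the deadline to 1 November 2005.
The other events in the timeline have no effect on the limitation period under the stated rules.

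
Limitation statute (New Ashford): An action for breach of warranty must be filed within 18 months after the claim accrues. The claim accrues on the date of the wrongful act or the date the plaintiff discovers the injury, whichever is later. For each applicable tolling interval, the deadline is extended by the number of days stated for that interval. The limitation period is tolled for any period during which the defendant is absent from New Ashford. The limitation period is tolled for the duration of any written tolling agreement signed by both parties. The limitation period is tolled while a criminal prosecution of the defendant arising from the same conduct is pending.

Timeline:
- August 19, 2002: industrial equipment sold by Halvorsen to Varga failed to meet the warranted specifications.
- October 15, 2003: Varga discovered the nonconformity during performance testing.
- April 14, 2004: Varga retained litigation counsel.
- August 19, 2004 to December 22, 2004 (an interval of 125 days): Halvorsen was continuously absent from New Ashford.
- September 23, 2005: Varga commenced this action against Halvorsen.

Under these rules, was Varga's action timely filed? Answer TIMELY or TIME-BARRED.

TIME-BARRED

Taking the later of the act (August 19, 2002) and discovery (October 15, 2003), the claim accrued on October 15, 2003.
18 months from October 15, 2003 is April 15, 2005.
Because the defendant's absence from the jurisdiction ran from August 19, 2004 to December 22, 2004, the deadline is extended by 125 days to August 18, 2005.
None of the other events listed affects the running of the period under the stated rules.
Varga filed on September 23, 2005, after the August 18, 2005 deadline, so the action is time-barred.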